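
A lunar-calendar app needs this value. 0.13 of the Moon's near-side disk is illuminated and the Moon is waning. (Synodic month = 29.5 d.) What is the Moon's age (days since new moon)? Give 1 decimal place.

From f = (1 − cos θ)/2: cos θ = 1 − 2×0.13 = 0.740; arccos → 42.3°.
Waning ⇒ past full, so θ = 360° − 42.3° = 317.7°.
Age = 29.5 × 317.7°/360° ≈ 26.04 days.

26.0 days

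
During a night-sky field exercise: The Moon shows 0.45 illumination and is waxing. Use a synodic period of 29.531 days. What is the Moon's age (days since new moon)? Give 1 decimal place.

From f = (1 − cos θ)/2: cos θ = 1 − 2×0.45 = 0.100; arccos → 84.3°.
Waxing ⇒ before full, so θ = 84.3°.
Age = 29.531 × 84.3°/360° ≈ 6.91 days.

6.9 days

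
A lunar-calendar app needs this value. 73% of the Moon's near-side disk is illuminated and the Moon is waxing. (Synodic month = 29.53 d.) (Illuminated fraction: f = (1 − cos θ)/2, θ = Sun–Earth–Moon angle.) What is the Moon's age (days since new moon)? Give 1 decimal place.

cos θ = 1 − 2f = -0.460, giving a principal value of 117.4°.
Before full moon the principal value applies: θ = 117.4°.
At 360°/29.53 d per day, 117.4° corresponds to 9.63 days.

9.6 days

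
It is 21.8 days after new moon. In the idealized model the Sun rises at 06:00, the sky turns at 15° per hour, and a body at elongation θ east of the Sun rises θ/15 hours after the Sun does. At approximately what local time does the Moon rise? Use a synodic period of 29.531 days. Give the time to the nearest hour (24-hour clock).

00:00

Phase angle: θ = 360°·(21.8 d)/(29.531 d) = 265.8°.
At 15° of sky rotation per hour, 265.8° corresponds to a 17.72 h lag.
06:00 + 17.72 h ≈ 23:43 → 00:00 to the nearest hour.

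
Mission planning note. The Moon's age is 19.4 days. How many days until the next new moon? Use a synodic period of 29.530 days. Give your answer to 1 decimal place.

10.1 days

The next new moon completes the synodic month: 29.530 − 19.4 = 10.130 days.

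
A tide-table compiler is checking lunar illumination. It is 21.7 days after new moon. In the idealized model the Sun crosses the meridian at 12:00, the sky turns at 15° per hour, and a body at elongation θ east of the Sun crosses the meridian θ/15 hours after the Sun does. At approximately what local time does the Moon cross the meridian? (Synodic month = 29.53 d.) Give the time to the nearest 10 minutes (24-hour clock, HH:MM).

Elongation θ = 360° × 21.7/29.53 ≈ 264.5°.
Delay after the Sun = 264.5° / (15°/h) ≈ 17.64 h.
12:00 + 17.636 h ≈ 05:38 → 05:40 to the nearest ten minutes.

05:40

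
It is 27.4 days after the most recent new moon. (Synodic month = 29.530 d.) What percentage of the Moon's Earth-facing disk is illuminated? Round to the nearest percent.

Phase angle: θ = 360°·(27.4 d)/(29.530 d) = 334.0°.
Illuminated fraction = (1 − cos 334.0°)/2 = (1 − 0.899)/2 ≈ 0.050, so 5%.

5%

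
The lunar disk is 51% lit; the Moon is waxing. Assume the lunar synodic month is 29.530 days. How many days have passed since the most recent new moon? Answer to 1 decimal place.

7.5 days

cos θ = 1 − 2f = -0.020, giving a principal value of 91.1°.
The Moon is waxing (0°–180°), so θ = 91.1° directly.
At 360°/29.530 d per day, 91.1° corresponds to 7.48 days.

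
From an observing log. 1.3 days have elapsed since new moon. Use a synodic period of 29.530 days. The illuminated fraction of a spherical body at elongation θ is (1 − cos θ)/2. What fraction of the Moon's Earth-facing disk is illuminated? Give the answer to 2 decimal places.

0.02

Phase angle: θ = 360°·(1.3 d)/(29.530 d) = 15.8°.
cos 15.8° = 0.962, so f = (1 − 0.962)/2 = 0.019.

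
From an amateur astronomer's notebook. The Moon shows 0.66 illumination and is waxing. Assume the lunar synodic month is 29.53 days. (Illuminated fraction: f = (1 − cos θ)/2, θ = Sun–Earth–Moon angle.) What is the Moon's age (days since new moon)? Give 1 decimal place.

Invert f = (1 − cos θ)/2 to get cos θ = 1 − 2(0.66) = -0.320, hence θ₀ = arccos -0.320 = 108.7°.
Waxing ⇒ before full, so θ = 108.7°.
Age = 29.53 × 108.7°/360° ≈ 8.91 days.

8.9 days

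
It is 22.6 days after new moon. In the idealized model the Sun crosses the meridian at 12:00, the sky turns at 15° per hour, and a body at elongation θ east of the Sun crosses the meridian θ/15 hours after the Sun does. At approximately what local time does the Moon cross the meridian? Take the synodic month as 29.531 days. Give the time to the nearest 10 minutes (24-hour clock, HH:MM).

06:20

Phase angle: θ = 360°·(22.6 d)/(29.531 d) = 275.5°.
Delay after the Sun = 275.5° / (15°/h) ≈ 18.37 h.
12:00 + 18.367 h ≈ 06:22 → 06:20 to the nearest ten minutes.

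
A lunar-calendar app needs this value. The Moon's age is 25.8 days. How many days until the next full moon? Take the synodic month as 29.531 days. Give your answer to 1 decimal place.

18.5 days

Full moon is 0.5 of the way through the cycle: age 0.5 × 29.531 = 14.765 d.
This lunation's full moon (14.765 d) has passed, so add one period: 44.296 − 25.8 = 18.496 days.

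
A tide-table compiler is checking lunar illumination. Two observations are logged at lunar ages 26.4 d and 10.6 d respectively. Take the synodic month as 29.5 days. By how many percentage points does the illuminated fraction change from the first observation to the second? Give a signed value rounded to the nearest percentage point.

First observation: θ = 360°·26.4/29.5 = 322.2°, so f = 0.105.
Second observation: θ = 129.4°, f = 0.817.
Δf = 0.817 − 0.105 = +0.712, i.e. +71 pp.

+71 pp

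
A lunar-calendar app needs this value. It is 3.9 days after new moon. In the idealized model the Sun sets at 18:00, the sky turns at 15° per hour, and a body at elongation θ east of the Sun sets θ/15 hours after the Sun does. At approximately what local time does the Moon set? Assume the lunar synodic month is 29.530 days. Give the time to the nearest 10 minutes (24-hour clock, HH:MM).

The Moon has covered 3.9/29.530 of its cycle, so θ ≈ 360° × 3.9/29.530 = 47.5°.
Delay after the Sun = 47.5° / (15°/h) ≈ 3.17 h.
18:00 + 3.170 h ≈ 21:10 → 21:10 to the nearest ten minutes.

21:10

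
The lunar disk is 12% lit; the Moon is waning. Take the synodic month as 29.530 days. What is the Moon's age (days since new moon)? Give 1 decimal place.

26.2 days

Invert f = (1 − cos θ)/2 to get cos θ = 1 − 2(0.12) = 0.760, hence θ₀ = arccos 0.760 = 40.5°.
Waning ⇒ past full, so θ = 360° − 40.5° = 319.5°.
That fraction of the synodic month is 319.5/360 × 29.530 d ≈ 26.20 d.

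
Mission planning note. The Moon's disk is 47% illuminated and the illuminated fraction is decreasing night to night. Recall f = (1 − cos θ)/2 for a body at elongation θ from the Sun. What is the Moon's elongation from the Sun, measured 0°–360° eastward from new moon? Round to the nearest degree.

273°

From f = (1 − cos θ)/2: cos θ = 1 − 2×0.47 = 0.060; arccos → 86.6°.
A waning Moon lies in 180°–360°, so θ = 360° − 86.6° = 273.4°.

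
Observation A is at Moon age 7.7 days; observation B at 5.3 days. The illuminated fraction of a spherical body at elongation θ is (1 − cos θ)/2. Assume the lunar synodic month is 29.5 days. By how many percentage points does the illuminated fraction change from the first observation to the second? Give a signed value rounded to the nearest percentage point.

θ₁ = 360° × 7.7/29.5 = 94.0°, f₁ = (1 − cos θ₁)/2 = 0.535.
θ₂ = 360° × 5.3/29.5 = 64.7°, f₂ = (1 − cos θ₂)/2 = 0.286.
Change = f₂ − f₁ = -0.248 → -25 percentage points.

-25 pp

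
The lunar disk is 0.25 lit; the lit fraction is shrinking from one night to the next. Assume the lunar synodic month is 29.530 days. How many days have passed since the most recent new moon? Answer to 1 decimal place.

24.6 days

From f = (1 − cos θ)/2: cos θ = 1 − 2×0.25 = 0.500; arccos → 60.0°.
A waning Moon lies in 180°–360°, so θ = 360° − 60.0° = 300.0°.
At 360°/29.530 d per day, 300.0° corresponds to 24.61 days.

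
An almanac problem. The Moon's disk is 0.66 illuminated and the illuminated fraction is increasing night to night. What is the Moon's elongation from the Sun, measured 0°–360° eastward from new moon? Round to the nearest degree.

Invert f = (1 − cos θ)/2 to get cos θ = 1 − 2(0.66) = -0.320, hence θ₀ = arccos -0.320 = 108.7°.
Waxing ⇒ before full, so θ = 108.7°.

109°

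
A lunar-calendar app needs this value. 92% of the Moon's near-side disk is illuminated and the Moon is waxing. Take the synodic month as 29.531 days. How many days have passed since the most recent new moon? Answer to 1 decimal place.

12.1 days

From f = (1 − cos θ)/2: cos θ = 1 − 2×0.92 = -0.840; arccos → 147.1°.
The Moon is waxing (0°–180°), so θ = 147.1° directly.
Age = 29.531 × 147.1°/360° ≈ 12.07 days.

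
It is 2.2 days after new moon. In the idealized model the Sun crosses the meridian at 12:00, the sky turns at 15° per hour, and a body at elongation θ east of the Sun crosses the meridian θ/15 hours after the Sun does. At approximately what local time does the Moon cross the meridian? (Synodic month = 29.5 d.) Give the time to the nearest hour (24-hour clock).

Phase angle: θ = 360°·(2.2 d)/(29.5 d) = 26.8°.
Delay after the Sun = 26.8° / (15°/h) ≈ 1.79 h.
12:00 + 1.79 h ≈ 13:47 → 14:00 to the nearest hour.

14:00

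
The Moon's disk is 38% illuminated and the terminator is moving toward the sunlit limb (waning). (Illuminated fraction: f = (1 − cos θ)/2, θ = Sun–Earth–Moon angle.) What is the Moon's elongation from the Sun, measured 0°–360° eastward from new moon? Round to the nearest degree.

284°

Invert f = (1 − cos θ)/2 to get cos θ = 1 − 2(0.38) = 0.240, hence θ₀ = arccos 0.240 = 76.1°.
A waning Moon lies in 180°–360°, so θ = 360° − 76.1° = 283.9°.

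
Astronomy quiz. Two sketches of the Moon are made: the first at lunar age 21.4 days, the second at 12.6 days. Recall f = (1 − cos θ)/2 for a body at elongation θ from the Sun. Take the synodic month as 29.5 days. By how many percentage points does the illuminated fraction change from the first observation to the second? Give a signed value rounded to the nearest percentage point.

First observation: θ = 360°·21.4/29.5 = 261.2°, so f = 0.577.
Second observation: θ = 153.8°, f = 0.948.
Δf = 0.948 − 0.577 = +0.372, i.e. +37 pp.

+37 pp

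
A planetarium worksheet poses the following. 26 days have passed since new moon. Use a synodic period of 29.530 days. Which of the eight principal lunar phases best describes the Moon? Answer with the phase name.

θ ≈ 360° × 26/29.530 = 317°, which falls in the waning crescent sector.

waning crescent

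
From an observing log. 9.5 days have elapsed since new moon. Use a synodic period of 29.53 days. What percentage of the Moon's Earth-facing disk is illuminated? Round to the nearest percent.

Phase angle: θ = 360°·(9.5 d)/(29.53 d) = 115.8°.
Illuminated fraction = (1 − cos 115.8°)/2 = (1 − (-0.435))/2 ≈ 0.718, so 72%.

72%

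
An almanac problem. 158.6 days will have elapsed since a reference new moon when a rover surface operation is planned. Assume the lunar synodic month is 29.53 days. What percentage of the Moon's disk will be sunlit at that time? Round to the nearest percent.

84%

158.6 d spans 5 complete synodic months (5 × 29.53 = 147.65 d) plus 10.95 d.
Phase angle: θ = 360°·(10.95 d)/(29.53 d) = 133.5°.
cos 133.5° = (-0.688), so f = (1 − (-0.688))/2 = 0.844, so 84%.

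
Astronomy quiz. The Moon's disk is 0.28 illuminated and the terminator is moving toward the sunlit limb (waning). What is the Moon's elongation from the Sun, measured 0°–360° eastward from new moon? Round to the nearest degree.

cos θ = 1 − 2f = 0.440, giving a principal value of 63.9°.
Waning ⇒ past full, so θ = 360° − 63.9° = 296.1°.

296°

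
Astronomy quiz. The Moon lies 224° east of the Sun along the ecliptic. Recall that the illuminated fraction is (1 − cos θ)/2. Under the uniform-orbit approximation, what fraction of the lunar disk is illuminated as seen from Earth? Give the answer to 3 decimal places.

Half-versine of 224°: (1 − (-0.719))/2 = 0.860.

0.860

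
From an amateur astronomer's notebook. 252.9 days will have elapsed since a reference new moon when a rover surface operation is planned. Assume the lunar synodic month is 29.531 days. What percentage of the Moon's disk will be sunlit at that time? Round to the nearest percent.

Reduce mod P: 252.9 − 8×29.531 = 16.65 d into the current lunation.
Phase angle: θ = 360°·(16.65 d)/(29.531 d) = 203.0°.
With cos θ = (-0.921), the lit fraction is (1 − (-0.921))/2 ≈ 0.960, so 96%.

96%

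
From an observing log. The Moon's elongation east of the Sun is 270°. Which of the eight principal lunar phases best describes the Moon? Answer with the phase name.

last quarter

The last quarter sector spans roughly 248°–292°; 270° falls inside it.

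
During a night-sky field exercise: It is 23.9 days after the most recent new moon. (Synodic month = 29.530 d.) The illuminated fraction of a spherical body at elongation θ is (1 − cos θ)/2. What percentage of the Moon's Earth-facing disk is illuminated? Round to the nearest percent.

The Moon has covered 23.9/29.530 of its cycle, so θ ≈ 360° × 23.9/29.530 = 291.4°.
With cos θ = 0.364, the lit fraction is (1 − 0.364)/2 ≈ 0.318, so 32%.

32%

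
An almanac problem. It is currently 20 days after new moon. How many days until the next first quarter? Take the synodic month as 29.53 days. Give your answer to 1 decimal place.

16.9 days

First quarter occurs at elongation 90°, i.e. at age 29.53 × 90/360 = 7.383 d.
This lunation's first quarter (7.383 d) has passed, so add one period: 36.913 − 20 = 16.913 days.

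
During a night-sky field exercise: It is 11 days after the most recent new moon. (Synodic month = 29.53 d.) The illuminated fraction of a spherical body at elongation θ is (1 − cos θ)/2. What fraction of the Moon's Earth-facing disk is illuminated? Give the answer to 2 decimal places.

The Moon has covered 11/29.53 of its cycle, so θ ≈ 360° × 11/29.53 = 134.1°.
Illuminated fraction = (1 − cos 134.1°)/2 = (1 − (-0.696))/2 ≈ 0.848.

0.85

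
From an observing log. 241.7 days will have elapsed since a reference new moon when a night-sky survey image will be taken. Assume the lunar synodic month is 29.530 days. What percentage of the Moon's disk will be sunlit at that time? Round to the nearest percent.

30%

241.7 d spans 8 complete synodic months (8 × 29.530 = 236.24 d) plus 5.46 d.
Elongation θ = 360° × 5.46/29.530 ≈ 66.6°.
cos 66.6° = 0.398, so f = (1 − 0.398)/2 = 0.301, so 30%.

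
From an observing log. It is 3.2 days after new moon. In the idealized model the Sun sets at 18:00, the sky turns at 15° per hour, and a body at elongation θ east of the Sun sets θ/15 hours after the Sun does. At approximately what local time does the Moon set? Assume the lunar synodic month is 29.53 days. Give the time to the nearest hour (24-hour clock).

The Moon has covered 3.2/29.53 of its cycle, so θ ≈ 360° × 3.2/29.53 = 39.0°.
Delay after the Sun = 39.0° / (15°/h) ≈ 2.60 h.
18:00 + 2.60 h ≈ 20:36 → 21:00 to the nearest hour.

21:00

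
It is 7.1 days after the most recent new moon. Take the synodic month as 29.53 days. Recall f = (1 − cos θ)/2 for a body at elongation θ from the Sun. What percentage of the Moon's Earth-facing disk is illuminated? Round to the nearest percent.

The Moon has covered 7.1/29.53 of its cycle, so θ ≈ 360° × 7.1/29.53 = 86.6°.
With cos θ = 0.060, the lit fraction is (1 − 0.060)/2 ≈ 0.470, so 47%.

47%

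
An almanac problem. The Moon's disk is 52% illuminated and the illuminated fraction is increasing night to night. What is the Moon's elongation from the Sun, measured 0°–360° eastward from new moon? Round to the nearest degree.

From f = (1 − cos θ)/2: cos θ = 1 − 2×0.52 = -0.040; arccos → 92.3°.
Waxing ⇒ before full, so θ = 92.3°.

92°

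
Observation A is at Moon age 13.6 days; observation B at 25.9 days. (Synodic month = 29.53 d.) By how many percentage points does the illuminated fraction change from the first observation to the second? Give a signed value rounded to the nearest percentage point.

θ₁ = 360° × 13.6/29.53 = 165.8°, f₁ = (1 − cos θ₁)/2 = 0.985.
θ₂ = 360° × 25.9/29.53 = 315.7°, f₂ = (1 − cos θ₂)/2 = 0.142.
Change = f₂ − f₁ = -0.843 → -84 percentage points.

-84 pp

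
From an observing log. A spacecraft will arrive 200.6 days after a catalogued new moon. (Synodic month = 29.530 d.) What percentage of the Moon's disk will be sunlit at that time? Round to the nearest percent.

37%

200.6/29.530 = 6.793 lunations, so 6 complete cycles and 23.42 d into the next.
The Moon has covered 23.42/29.530 of its cycle, so θ ≈ 360° × 23.42/29.530 = 285.5°.
With cos θ = 0.267, the lit fraction is (1 − 0.267)/2 ≈ 0.366, so 37%.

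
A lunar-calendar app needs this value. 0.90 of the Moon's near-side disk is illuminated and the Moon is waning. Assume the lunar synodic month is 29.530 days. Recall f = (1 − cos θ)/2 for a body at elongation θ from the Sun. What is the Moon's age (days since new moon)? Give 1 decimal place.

Invert f = (1 − cos θ)/2 to get cos θ = 1 − 2(0.90) = -0.800, hence θ₀ = arccos -0.800 = 143.1°.
A waning Moon lies in 180°–360°, so θ = 360° − 143.1° = 216.9°.
At 360°/29.530 d per day, 216.9° corresponds to 17.79 days.

17.8 days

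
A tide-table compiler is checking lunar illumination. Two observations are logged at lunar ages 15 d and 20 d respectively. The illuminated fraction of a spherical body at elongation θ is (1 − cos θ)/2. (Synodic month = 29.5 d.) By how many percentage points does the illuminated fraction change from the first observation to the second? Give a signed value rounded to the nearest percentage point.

First observation: θ = 360°·15/29.5 = 183.1°, so f = 0.999.
Second observation: θ = 244.1°, f = 0.719.
Δf = 0.719 − 0.999 = -0.281, i.e. -28 pp.

-28 percentage points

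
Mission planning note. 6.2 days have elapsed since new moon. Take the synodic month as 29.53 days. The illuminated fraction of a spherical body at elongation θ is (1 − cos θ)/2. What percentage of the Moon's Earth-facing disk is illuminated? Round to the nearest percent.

38%

Phase angle: θ = 360°·(6.2 d)/(29.53 d) = 75.6°.
cos 75.6° = 0.249, so f = (1 − 0.249)/2 = 0.376, so 38%.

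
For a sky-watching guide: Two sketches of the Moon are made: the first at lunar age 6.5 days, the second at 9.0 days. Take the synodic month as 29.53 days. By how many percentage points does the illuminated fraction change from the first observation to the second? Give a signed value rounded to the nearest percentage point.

First observation: θ = 360°·6.5/29.53 = 79.2°, so f = 0.407.
Second observation: θ = 109.7°, f = 0.669.
Δf = 0.669 − 0.407 = +0.262, i.e. +26 pp.

+26 percentage points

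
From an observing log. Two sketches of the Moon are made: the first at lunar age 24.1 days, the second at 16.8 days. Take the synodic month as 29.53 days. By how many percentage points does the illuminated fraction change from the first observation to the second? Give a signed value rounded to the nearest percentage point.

+66 pp

First observation: θ = 360°·24.1/29.53 = 293.8°, so f = 0.298.
Second observation: θ = 204.8°, f = 0.954.
Δf = 0.954 − 0.298 = +0.656, i.e. +66 pp.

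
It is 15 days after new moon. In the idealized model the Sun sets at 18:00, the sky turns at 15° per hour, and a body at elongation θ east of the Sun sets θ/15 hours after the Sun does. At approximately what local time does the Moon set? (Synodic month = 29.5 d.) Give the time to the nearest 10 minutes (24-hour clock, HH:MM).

The Moon has covered 15/29.5 of its cycle, so θ ≈ 360° × 15/29.5 = 183.1°.
Delay after the Sun = 183.1° / (15°/h) ≈ 12.20 h.
18:00 + 12.203 h ≈ 06:12 → 06:10 to the nearest ten minutes.

06:10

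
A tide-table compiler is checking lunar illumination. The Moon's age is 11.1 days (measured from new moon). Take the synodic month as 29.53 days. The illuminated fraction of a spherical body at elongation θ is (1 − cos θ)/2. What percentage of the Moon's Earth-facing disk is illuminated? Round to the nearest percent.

Elongation θ = 360° × 11.1/29.53 ≈ 135.3°.
With cos θ = (-0.711), the lit fraction is (1 − (-0.711))/2 ≈ 0.856, so 86%.

86%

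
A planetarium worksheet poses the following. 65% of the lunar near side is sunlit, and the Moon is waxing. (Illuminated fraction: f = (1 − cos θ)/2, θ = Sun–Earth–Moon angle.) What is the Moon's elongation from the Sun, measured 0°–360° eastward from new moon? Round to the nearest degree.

Invert f = (1 − cos θ)/2 to get cos θ = 1 − 2(0.65) = -0.300, hence θ₀ = arccos -0.300 = 107.5°.
Before full moon the principal value applies: θ = 107.5°.

107°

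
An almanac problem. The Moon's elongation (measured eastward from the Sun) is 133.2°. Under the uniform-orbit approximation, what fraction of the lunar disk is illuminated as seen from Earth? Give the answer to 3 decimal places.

cos 133.2° = (-0.685), so f = (1 − (-0.685))/2 = 0.842.

0.842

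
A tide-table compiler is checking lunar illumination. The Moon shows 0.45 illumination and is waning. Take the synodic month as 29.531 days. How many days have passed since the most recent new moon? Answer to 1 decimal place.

From f = (1 − cos θ)/2: cos θ = 1 − 2×0.45 = 0.100; arccos → 84.3°.
A waning Moon lies in 180°–360°, so θ = 360° − 84.3° = 275.7°.
That fraction of the synodic month is 275.7/360 × 29.531 d ≈ 22.62 d.

22.6 days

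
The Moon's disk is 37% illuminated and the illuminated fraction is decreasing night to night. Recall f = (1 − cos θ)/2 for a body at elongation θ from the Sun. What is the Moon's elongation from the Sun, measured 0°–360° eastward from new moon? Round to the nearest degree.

285°

From f = (1 − cos θ)/2: cos θ = 1 − 2×0.37 = 0.260; arccos → 74.9°.
Since the Moon is past full (waning), take the reflex angle: θ = 360° − 74.9° = 285.1°.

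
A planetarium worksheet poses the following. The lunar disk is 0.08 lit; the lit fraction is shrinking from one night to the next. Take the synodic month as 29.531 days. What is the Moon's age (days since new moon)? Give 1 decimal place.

26.8 days

cos θ = 1 − 2f = 0.840, giving a principal value of 32.9°.
Waning ⇒ past full, so θ = 360° − 32.9° = 327.1°.
Age = 29.531 × 327.1°/360° ≈ 26.84 days.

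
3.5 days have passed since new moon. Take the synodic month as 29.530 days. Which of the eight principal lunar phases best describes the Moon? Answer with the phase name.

waxing crescent

θ ≈ 360° × 3.5/29.530 = 43°, which falls in the waxing crescent sector.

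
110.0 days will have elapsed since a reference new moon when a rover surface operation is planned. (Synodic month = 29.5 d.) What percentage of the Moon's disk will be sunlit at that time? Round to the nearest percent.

57%

110.0/29.5 = 3.729 lunations, so 3 complete cycles and 21.50 d into the next.
The Moon has covered 21.50/29.5 of its cycle, so θ ≈ 360° × 21.50/29.5 = 262.4°.
cos 262.4° = (-0.133), so f = (1 − (-0.133))/2 = 0.566, so 57%.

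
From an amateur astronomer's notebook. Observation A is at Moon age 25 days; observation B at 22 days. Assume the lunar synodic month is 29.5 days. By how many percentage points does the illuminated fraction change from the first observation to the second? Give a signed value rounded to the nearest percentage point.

θ₁ = 360° × 25/29.5 = 305.1°, f₁ = (1 − cos θ₁)/2 = 0.213.
θ₂ = 360° × 22/29.5 = 268.5°, f₂ = (1 − cos θ₂)/2 = 0.513.
Change = f₂ − f₁ = +0.301 → +30 percentage points.

+30 pp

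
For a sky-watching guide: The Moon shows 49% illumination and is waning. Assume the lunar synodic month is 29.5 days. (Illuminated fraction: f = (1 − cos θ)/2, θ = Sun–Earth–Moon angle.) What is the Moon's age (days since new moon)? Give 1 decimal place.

cos θ = 1 − 2f = 0.020, giving a principal value of 88.9°.
Waning ⇒ past full, so θ = 360° − 88.9° = 271.1°.
At 360°/29.5 d per day, 271.1° corresponds to 22.22 days.

22.2 days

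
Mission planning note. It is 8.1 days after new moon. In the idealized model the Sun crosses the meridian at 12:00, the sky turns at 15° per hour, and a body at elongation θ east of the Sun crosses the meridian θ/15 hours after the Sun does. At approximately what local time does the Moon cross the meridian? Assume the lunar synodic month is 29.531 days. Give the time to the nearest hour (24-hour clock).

Elongation θ = 360° × 8.1/29.531 ≈ 98.7°.
Delay after the Sun = 98.7° / (15°/h) ≈ 6.58 h.
12:00 + 6.58 h ≈ 18:35 → 19:00 to the nearest hour.

19:00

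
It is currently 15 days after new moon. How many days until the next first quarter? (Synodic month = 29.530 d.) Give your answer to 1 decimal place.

First quarter occurs at elongation 90°, i.e. at age 29.530 × 90/360 = 7.383 d.
Already past this cycle's first quarter; the next is at 7.383 + 29.530 = 36.913 d, so 36.913 − 15 = 21.913 days.

21.9 days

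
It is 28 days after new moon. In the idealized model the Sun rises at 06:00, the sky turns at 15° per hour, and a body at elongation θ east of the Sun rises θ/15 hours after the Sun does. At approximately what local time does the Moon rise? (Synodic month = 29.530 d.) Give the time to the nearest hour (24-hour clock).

05:00

Elongation θ = 360° × 28/29.530 ≈ 341.3°.
At 15° of sky rotation per hour, 341.3° corresponds to a 22.76 h lag.
06:00 + 22.76 h ≈ 04:45 → 05:00 to the nearest hour.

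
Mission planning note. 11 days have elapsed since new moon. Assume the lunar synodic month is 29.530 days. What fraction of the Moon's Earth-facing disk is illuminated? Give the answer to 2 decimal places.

0.85

Phase angle: θ = 360°·(11 d)/(29.530 d) = 134.1°.
cos 134.1° = (-0.696), so f = (1 − (-0.696))/2 = 0.848.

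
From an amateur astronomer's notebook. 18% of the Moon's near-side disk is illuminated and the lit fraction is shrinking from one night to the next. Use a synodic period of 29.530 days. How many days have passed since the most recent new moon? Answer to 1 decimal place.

25.4 days

From f = (1 − cos θ)/2: cos θ = 1 − 2×0.18 = 0.640; arccos → 50.2°.
Waning ⇒ past full, so θ = 360° − 50.2° = 309.8°.
At 360°/29.530 d per day, 309.8° corresponds to 25.41 days.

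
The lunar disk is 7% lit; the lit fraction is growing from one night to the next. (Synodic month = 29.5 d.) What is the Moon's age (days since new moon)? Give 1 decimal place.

cos θ = 1 − 2f = 0.860, giving a principal value of 30.7°.
Before full moon the principal value applies: θ = 30.7°.
That fraction of the synodic month is 30.7/360 × 29.5 d ≈ 2.51 d.

2.5 days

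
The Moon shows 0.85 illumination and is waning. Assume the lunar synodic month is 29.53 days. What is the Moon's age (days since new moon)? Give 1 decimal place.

Invert f = (1 − cos θ)/2 to get cos θ = 1 − 2(0.85) = -0.700, hence θ₀ = arccos -0.700 = 134.4°.
A waning Moon lies in 180°–360°, so θ = 360° − 134.4° = 225.6°.
At 360°/29.53 d per day, 225.6° corresponds to 18.50 days.

18.5 days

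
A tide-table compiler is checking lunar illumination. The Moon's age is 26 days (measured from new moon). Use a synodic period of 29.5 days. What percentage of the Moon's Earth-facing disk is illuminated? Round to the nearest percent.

13%

The Moon has covered 26/29.5 of its cycle, so θ ≈ 360° × 26/29.5 = 317.3°.
With cos θ = 0.735, the lit fraction is (1 − 0.735)/2 ≈ 0.133, so 13%.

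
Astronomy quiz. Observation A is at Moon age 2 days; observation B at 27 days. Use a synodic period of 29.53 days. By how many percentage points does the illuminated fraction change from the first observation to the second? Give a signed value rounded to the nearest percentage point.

+3 percentage points

θ₁ = 360° × 2/29.53 = 24.4°, f₁ = (1 − cos θ₁)/2 = 0.045.
θ₂ = 360° × 27/29.53 = 329.2°, f₂ = (1 − cos θ₂)/2 = 0.071.
Change = f₂ − f₁ = +0.026 → +3 percentage points.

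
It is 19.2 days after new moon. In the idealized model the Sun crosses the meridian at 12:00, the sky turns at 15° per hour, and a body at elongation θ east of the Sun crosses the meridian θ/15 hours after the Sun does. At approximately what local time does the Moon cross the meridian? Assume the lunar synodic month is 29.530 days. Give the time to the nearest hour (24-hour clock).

04:00

Elongation θ = 360° × 19.2/29.530 ≈ 234.1°.
Delay after the Sun = 234.1° / (15°/h) ≈ 15.60 h.
12:00 + 15.60 h ≈ 03:36 → 04:00 to the nearest hour.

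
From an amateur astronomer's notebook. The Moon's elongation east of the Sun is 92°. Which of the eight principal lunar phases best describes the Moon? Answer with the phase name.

first quarter

92° lies in the first quarter sector of the 8-phase cycle.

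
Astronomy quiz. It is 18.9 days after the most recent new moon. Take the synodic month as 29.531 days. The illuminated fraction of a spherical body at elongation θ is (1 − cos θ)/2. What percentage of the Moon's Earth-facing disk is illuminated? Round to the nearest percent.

Phase angle: θ = 360°·(18.9 d)/(29.531 d) = 230.4°.
With cos θ = (-0.637), the lit fraction is (1 − (-0.637))/2 ≈ 0.819, so 82%.

82%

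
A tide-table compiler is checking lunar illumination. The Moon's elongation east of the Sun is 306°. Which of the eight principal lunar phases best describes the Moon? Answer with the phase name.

The waning crescent sector spans roughly 292°–338°; 306° falls inside it.

waning crescent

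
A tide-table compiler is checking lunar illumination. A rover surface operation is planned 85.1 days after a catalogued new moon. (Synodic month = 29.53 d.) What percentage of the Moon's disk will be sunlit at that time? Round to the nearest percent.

85.1/29.53 = 2.882 lunations, so 2 complete cycles and 26.04 d into the next.
Elongation θ = 360° × 26.04/29.53 ≈ 317.5°.
Illuminated fraction = (1 − cos 317.5°)/2 = (1 − 0.737)/2 ≈ 0.132, so 13%.

13%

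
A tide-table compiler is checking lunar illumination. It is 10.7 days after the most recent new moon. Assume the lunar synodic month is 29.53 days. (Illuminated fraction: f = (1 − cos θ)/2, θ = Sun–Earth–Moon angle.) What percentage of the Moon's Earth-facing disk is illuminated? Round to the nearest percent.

82%

Phase angle: θ = 360°·(10.7 d)/(29.53 d) = 130.4°.
With cos θ = (-0.649), the lit fraction is (1 − (-0.649))/2 ≈ 0.824, so 82%.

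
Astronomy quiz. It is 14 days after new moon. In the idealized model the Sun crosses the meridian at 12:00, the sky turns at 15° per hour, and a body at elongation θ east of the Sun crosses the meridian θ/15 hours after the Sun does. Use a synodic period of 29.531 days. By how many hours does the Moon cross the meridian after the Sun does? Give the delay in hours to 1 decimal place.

11.4 h

Phase angle: θ = 360°·(14 d)/(29.531 d) = 170.7°.
Delay after the Sun = 170.7° / (15°/h) ≈ 11.38 h.
So the Moon crosses the meridian 11.38 h after the Sun.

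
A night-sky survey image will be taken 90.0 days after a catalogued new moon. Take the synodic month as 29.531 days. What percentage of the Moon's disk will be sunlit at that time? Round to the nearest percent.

90.0 d spans 3 complete synodic months (3 × 29.531 = 88.59 d) plus 1.41 d.
Phase angle: θ = 360°·(1.41 d)/(29.531 d) = 17.2°.
cos 17.2° = 0.956, so f = (1 − 0.956)/2 = 0.022, so 2%.

2%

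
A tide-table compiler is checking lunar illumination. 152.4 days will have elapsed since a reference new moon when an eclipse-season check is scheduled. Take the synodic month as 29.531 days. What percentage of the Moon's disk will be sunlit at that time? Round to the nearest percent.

23%

152.4 d spans 5 complete synodic months (5 × 29.531 = 147.66 d) plus 4.75 d.
Phase angle: θ = 360°·(4.75 d)/(29.531 d) = 57.8°.
Illuminated fraction = (1 − cos 57.8°)/2 = (1 − 0.532)/2 ≈ 0.234, so 23%.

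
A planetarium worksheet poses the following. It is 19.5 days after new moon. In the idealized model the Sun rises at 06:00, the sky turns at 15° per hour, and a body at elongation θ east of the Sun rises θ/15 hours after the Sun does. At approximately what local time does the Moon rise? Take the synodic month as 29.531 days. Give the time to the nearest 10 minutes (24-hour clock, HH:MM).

The Moon has covered 19.5/29.531 of its cycle, so θ ≈ 360° × 19.5/29.531 = 237.7°.
Delay after the Sun = 237.7° / (15°/h) ≈ 15.85 h.
06:00 + 15.848 h ≈ 21:51 → 21:50 to the nearest ten minutes.

21:50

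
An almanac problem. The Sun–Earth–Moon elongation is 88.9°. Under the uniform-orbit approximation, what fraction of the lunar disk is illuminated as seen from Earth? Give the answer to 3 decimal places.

0.490

cos 88.9° = 0.019, so f = (1 − 0.019)/2 = 0.490.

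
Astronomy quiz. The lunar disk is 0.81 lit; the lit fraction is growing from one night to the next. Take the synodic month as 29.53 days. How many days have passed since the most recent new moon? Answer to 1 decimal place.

10.5 days

From f = (1 − cos θ)/2: cos θ = 1 − 2×0.81 = -0.620; arccos → 128.3°.
Before full moon the principal value applies: θ = 128.3°.
At 360°/29.53 d per day, 128.3° corresponds to 10.53 days.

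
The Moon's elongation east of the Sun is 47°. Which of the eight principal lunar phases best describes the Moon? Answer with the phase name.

47° lies in the waxing crescent sector of the 8-phase cycle.

waxing crescent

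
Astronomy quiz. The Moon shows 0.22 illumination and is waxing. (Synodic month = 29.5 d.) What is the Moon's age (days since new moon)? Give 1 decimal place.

4.6 days

From f = (1 − cos θ)/2: cos θ = 1 − 2×0.22 = 0.560; arccos → 55.9°.
Waxing ⇒ before full, so θ = 55.9°.
That fraction of the synodic month is 55.9/360 × 29.5 d ≈ 4.58 d.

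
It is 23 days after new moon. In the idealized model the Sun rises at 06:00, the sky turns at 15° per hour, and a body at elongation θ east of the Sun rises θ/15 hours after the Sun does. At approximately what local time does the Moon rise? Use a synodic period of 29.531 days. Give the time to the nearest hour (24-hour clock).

01:00

Phase angle: θ = 360°·(23 d)/(29.531 d) = 280.4°.
The Moon trails the Sun by θ/15 = 280.4/15 ≈ 18.69 hours.
06:00 + 18.69 h ≈ 00:42 → 01:00 to the nearest hour.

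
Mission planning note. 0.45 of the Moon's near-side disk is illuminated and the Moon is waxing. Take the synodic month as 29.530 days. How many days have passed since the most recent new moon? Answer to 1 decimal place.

Invert f = (1 − cos θ)/2 to get cos θ = 1 − 2(0.45) = 0.100, hence θ₀ = arccos 0.100 = 84.3°.
Waxing ⇒ before full, so θ = 84.3°.
Age = 29.530 × 84.3°/360° ≈ 6.91 days.

6.9 days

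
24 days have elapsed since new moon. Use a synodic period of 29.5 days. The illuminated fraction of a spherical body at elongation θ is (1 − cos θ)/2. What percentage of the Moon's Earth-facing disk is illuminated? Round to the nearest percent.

31%

The Moon has covered 24/29.5 of its cycle, so θ ≈ 360° × 24/29.5 = 292.9°.
Illuminated fraction = (1 − cos 292.9°)/2 = (1 − 0.389)/2 ≈ 0.306, so 31%.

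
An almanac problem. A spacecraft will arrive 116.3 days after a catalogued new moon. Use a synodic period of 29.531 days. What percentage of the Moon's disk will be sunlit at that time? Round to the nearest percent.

116.3/29.531 = 3.938 lunations, so 3 complete cycles and 27.71 d into the next.
Elongation θ = 360° × 27.71/29.531 ≈ 337.8°.
cos 337.8° = 0.926, so f = (1 − 0.926)/2 = 0.037, so 4%.

4%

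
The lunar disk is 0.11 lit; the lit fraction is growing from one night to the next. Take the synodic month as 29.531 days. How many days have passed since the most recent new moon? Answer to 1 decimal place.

3.2 days

From f = (1 − cos θ)/2: cos θ = 1 − 2×0.11 = 0.780; arccos → 38.7°.
The Moon is waxing (0°–180°), so θ = 38.7° directly.
At 360°/29.531 d per day, 38.7° corresponds to 3.18 days.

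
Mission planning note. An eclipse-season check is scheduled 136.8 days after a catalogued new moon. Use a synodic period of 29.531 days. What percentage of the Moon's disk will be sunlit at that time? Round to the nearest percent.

84%

136.8/29.531 = 4.632 lunations, so 4 complete cycles and 18.68 d into the next.
The Moon has covered 18.68/29.531 of its cycle, so θ ≈ 360° × 18.68/29.531 = 227.7°.
cos 227.7° = (-0.673), so f = (1 − (-0.673))/2 = 0.837, so 84%.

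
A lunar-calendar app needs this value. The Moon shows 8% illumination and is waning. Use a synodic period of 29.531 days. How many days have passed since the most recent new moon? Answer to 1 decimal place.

From f = (1 − cos θ)/2: cos θ = 1 − 2×0.08 = 0.840; arccos → 32.9°.
Since the Moon is past full (waning), take the reflex angle: θ = 360° − 32.9° = 327.1°.
That fraction of the synodic month is 327.1/360 × 29.531 d ≈ 26.84 d.

26.8 days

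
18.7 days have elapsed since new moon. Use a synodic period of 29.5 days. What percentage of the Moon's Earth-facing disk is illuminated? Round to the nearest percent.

The Moon has covered 18.7/29.5 of its cycle, so θ ≈ 360° × 18.7/29.5 = 228.2°.
cos 228.2° = (-0.666), so f = (1 − (-0.666))/2 = 0.833, so 83%.

83%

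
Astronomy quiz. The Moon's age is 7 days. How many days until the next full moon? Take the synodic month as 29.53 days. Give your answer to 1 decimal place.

Full moon is 0.5 of the way through the cycle: age 0.5 × 29.53 = 14.765 d.
That is 14.765 − 7 = 7.765 days ahead.

7.8 days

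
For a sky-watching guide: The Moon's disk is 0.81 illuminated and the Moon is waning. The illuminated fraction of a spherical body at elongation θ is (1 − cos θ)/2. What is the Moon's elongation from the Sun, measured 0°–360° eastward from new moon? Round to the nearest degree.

232°

From f = (1 − cos θ)/2: cos θ = 1 − 2×0.81 = -0.620; arccos → 128.3°.
A waning Moon lies in 180°–360°, so θ = 360° − 128.3° = 231.7°.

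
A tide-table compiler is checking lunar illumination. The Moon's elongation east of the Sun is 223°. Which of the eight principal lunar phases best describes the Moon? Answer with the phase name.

waning gibbous

The waning gibbous sector spans roughly 202°–248°; 223° falls inside it.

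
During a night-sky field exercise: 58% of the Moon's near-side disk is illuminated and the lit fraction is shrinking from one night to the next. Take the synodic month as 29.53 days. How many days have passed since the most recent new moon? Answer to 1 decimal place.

From f = (1 − cos θ)/2: cos θ = 1 − 2×0.58 = -0.160; arccos → 99.2°.
Waning ⇒ past full, so θ = 360° − 99.2° = 260.8°.
Age = 29.53 × 260.8°/360° ≈ 21.39 days.

21.4 days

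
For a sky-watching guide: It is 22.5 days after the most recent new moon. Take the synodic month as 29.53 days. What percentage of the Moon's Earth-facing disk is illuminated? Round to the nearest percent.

46%

The Moon has covered 22.5/29.53 of its cycle, so θ ≈ 360° × 22.5/29.53 = 274.3°.
cos 274.3° = 0.075, so f = (1 − 0.075)/2 = 0.463, so 46%.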